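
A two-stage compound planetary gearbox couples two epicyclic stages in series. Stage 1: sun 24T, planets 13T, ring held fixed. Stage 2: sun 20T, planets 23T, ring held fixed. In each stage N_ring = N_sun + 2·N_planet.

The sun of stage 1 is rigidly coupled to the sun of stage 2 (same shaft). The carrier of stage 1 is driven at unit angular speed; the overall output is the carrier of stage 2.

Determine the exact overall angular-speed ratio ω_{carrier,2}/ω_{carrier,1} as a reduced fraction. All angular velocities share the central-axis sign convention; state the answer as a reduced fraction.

Stage 1: N_ring = 24 + 2·13 = 50
Stage 1: 24(ω_s−ω_c) = −50(ω_r−ω_c),  ω_r=0, ω_c=1
Stage 1: ω_s = 1 − (50/24)(0−1) = 37/12
  ⇒ ω_s¹/ω_c¹ = 37/12
Stage 2: N_ring = 20 + 2·23 = 66
Stage 2: 20(ω_s−ω_c) = −66(ω_r−ω_c),  ω_r=0, ω_s=1
Stage 2: 20(1−ω_c) = −66(0−ω_c)  ⇒  86ω_c = 20  ⇒  ω_c = 10/43
  ⇒ ω_c²/ω_s² = 10/43
Coupling ω_s² = ω_s¹ ⇒ overall = 37/12 × 10/43 = 185/258

185/258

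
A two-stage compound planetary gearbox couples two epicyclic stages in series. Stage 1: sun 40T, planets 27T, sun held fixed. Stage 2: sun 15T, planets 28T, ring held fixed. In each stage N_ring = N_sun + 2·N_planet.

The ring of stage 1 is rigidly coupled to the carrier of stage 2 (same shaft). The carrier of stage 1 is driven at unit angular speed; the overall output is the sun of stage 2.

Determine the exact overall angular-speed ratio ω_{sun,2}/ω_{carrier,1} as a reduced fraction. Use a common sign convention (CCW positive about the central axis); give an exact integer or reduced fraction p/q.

Stage 1: N_ring = 40 + 2·27 = 94
Stage 1: 40(ω_s−ω_c) = −94(ω_r−ω_c),  ω_s=0, ω_c=1
Stage 1: ω_r = 1 − (40/94)(0−1) = 67/47
  ⇒ ω_r¹/ω_c¹ = 67/47
Stage 2: N_ring = 15 + 2·28 = 71
Stage 2: 15(ω_s−ω_c) = −71(ω_r−ω_c),  ω_r=0, ω_c=1
Stage 2: ω_s = 1 − (71/15)(0−1) = 86/15
  ⇒ ω_s²/ω_c² = 86/15
Coupling ω_c² = ω_r¹ ⇒ overall = 67/47 × 86/15 = 5762/705

5762/705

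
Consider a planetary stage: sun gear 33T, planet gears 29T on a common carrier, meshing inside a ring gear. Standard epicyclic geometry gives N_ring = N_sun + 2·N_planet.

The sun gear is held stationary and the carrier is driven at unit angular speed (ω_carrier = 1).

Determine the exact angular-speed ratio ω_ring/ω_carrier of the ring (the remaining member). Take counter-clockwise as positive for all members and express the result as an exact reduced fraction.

124/91

N_ring = 33 + 2·29 = 91
33(ω_s−ω_c) = −91(ω_r−ω_c),  ω_s=0, ω_c=1
ω_r = 1 − (33/91)(0−1) = 124/91
ω_r/ω_c = 124/91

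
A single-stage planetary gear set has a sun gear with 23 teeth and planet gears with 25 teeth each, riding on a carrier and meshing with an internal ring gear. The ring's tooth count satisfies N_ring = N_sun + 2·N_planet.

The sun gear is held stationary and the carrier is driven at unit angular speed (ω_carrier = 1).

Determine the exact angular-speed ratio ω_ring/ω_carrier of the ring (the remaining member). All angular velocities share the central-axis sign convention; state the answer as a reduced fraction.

96/73

N_ring = 23 + 2·25 = 73
23(ω_s−ω_c) = −73(ω_r−ω_c),  ω_s=0, ω_c=1
ω_r = 1 − (23/73)(0−1) = 96/73
ω_r/ω_c = 96/73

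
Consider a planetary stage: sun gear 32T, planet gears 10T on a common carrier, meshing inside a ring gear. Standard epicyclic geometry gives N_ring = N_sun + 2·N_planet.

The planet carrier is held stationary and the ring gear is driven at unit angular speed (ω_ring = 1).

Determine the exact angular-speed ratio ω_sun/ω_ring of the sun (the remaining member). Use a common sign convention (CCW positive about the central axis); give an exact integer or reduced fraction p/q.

N_ring = 32 + 2·10 = 52
32(ω_s−ω_c) = −52(ω_r−ω_c),  ω_c=0, ω_r=1
ω_s = 0 − (52/32)(1−0) = -13/8
ω_s/ω_r = -13/8

-13/8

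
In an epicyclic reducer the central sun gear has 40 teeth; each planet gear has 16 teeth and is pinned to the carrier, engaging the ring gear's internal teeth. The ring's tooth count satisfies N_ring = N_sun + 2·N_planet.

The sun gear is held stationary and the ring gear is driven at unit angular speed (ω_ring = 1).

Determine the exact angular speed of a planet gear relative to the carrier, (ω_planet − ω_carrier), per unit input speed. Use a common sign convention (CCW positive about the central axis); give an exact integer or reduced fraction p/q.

N_ring = 40 + 2·16 = 72
40(ω_s−ω_c) = −72(ω_r−ω_c),  ω_s=0, ω_r=1
40(0−ω_c) = −72(1−ω_c)  ⇒  112ω_c = 72  ⇒  ω_c = 9/14
sun–planet: 40·(0−9/14) = −16·(ω_p−ω_c)  ⇒  ω_p−ω_c = −(40/16)·(-9/14) = 45/28

45/28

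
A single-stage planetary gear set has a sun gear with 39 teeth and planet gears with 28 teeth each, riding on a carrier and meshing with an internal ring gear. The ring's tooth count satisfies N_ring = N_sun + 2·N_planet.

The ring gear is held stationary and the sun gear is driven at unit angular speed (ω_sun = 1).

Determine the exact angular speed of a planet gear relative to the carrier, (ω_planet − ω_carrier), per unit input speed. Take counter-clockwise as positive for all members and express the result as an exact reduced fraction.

-3705/3752

N_ring = 39 + 2·28 = 95
39(ω_s−ω_c) = −95(ω_r−ω_c),  ω_r=0, ω_s=1
39(1−ω_c) = −95(0−ω_c)  ⇒  134ω_c = 39  ⇒  ω_c = 39/134
sun–planet: 39·(1−39/134) = −28·(ω_p−ω_c)  ⇒  ω_p−ω_c = −(39/28)·(95/134) = -3705/3752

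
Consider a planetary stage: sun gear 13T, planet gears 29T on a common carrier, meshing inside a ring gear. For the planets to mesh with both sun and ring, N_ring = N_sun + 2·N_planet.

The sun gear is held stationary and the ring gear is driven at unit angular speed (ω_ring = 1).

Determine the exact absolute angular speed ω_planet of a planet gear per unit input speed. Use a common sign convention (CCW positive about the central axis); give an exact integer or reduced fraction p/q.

71/58

N_ring = 13 + 2·29 = 71
13(ω_s−ω_c) = −71(ω_r−ω_c),  ω_s=0, ω_r=1
13(0−ω_c) = −71(1−ω_c)  ⇒  84ω_c = 71  ⇒  ω_c = 71/84
sun–planet: 13·(0−71/84) = −29·(ω_p−ω_c)  ⇒  ω_p−ω_c = −(13/29)·(-71/84) = 923/2436
ω_p = 71/84 + 923/2436 = 71/58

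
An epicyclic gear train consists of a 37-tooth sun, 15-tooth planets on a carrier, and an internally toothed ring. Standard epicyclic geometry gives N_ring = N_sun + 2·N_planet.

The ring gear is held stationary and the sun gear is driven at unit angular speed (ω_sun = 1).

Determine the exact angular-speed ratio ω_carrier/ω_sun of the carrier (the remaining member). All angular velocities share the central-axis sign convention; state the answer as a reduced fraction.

N_ring = 37 + 2·15 = 67
37(ω_s−ω_c) = −67(ω_r−ω_c),  ω_r=0, ω_s=1
37(1−ω_c) = −67(0−ω_c)  ⇒  104ω_c = 37  ⇒  ω_c = 37/104
ω_c/ω_s = 37/104

37/104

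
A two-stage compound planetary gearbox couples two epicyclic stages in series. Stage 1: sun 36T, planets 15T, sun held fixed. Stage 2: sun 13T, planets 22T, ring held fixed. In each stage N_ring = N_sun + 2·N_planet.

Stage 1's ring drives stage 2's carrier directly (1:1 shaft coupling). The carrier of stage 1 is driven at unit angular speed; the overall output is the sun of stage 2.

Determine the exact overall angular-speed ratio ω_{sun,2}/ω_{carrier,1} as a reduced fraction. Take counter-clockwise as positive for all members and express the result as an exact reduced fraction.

1190/143

Stage 1: N_ring = 36 + 2·15 = 66
Stage 1: 36(ω_s−ω_c) = −66(ω_r−ω_c),  ω_s=0, ω_c=1
Stage 1: ω_r = 1 − (36/66)(0−1) = 17/11
  ⇒ ω_r¹/ω_c¹ = 17/11
Stage 2: N_ring = 13 + 2·22 = 57
Stage 2: 13(ω_s−ω_c) = −57(ω_r−ω_c),  ω_r=0, ω_c=1
Stage 2: ω_s = 1 − (57/13)(0−1) = 70/13
  ⇒ ω_s²/ω_c² = 70/13
Coupling ω_c² = ω_r¹ ⇒ overall = 17/11 × 70/13 = 1190/143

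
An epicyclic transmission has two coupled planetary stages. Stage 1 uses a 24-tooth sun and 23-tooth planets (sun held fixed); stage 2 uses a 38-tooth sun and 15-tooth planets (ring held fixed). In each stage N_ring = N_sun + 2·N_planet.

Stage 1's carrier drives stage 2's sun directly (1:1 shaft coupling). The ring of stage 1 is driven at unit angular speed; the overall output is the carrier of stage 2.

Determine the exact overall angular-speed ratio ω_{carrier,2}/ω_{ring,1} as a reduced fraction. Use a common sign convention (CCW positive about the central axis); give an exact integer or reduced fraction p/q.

665/2491

Stage 1: N_ring = 24 + 2·23 = 70
Stage 1: 24(ω_s−ω_c) = −70(ω_r−ω_c),  ω_s=0, ω_r=1
Stage 1: 24(0−ω_c) = −70(1−ω_c)  ⇒  94ω_c = 70  ⇒  ω_c = 35/47
  ⇒ ω_c¹/ω_r¹ = 35/47
Stage 2: N_ring = 38 + 2·15 = 68
Stage 2: 38(ω_s−ω_c) = −68(ω_r−ω_c),  ω_r=0, ω_s=1
Stage 2: 38(1−ω_c) = −68(0−ω_c)  ⇒  106ω_c = 38  ⇒  ω_c = 19/53
  ⇒ ω_c²/ω_s² = 19/53
Coupling ω_s² = ω_c¹ ⇒ overall = 35/47 × 19/53 = 665/2491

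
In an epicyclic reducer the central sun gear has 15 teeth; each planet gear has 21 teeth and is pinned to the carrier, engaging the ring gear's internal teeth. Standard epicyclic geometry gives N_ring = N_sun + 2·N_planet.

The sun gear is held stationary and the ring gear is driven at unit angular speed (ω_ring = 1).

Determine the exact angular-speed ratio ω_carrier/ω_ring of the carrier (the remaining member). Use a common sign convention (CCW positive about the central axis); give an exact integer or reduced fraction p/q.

N_ring = 15 + 2·21 = 57
15(ω_s−ω_c) = −57(ω_r−ω_c),  ω_s=0, ω_r=1
15(0−ω_c) = −57(1−ω_c)  ⇒  72ω_c = 57  ⇒  ω_c = 19/24
ω_c/ω_r = 19/24

19/24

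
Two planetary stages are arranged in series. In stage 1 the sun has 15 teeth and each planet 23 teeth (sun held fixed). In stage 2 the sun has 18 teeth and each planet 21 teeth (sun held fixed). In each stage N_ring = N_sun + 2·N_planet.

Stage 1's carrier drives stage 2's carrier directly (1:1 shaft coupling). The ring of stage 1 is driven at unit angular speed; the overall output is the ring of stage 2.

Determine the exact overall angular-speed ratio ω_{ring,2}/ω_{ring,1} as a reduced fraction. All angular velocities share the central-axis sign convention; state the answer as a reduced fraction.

Stage 1: N_ring = 15 + 2·23 = 61
Stage 1: 15(ω_s−ω_c) = −61(ω_r−ω_c),  ω_s=0, ω_r=1
Stage 1: 15(0−ω_c) = −61(1−ω_c)  ⇒  76ω_c = 61  ⇒  ω_c = 61/76
  ⇒ ω_c¹/ω_r¹ = 61/76
Stage 2: N_ring = 18 + 2·21 = 60
Stage 2: 18(ω_s−ω_c) = −60(ω_r−ω_c),  ω_s=0, ω_c=1
Stage 2: ω_r = 1 − (18/60)(0−1) = 13/10
  ⇒ ω_r²/ω_c² = 13/10
Coupling ω_c² = ω_c¹ ⇒ overall = 61/76 × 13/10 = 793/760

793/760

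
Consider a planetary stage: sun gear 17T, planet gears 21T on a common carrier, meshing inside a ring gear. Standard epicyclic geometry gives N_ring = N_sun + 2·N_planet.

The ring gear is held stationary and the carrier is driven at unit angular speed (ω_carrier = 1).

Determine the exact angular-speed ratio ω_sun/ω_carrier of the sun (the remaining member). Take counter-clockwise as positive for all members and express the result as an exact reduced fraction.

N_ring = 17 + 2·21 = 59
17(ω_s−ω_c) = −59(ω_r−ω_c),  ω_r=0, ω_c=1
ω_s = 1 − (59/17)(0−1) = 76/17
ω_s/ω_c = 76/17

76/17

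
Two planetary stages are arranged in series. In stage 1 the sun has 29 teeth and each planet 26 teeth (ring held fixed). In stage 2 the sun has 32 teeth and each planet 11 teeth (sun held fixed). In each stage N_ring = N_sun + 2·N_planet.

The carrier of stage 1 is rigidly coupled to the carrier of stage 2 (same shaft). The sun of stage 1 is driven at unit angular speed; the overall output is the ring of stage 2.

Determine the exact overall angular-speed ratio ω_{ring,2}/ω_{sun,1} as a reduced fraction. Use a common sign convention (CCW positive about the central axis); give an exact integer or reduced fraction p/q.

Stage 1: N_ring = 29 + 2·26 = 81
Stage 1: 29(ω_s−ω_c) = −81(ω_r−ω_c),  ω_r=0, ω_s=1
Stage 1: 29(1−ω_c) = −81(0−ω_c)  ⇒  110ω_c = 29  ⇒  ω_c = 29/110
  ⇒ ω_c¹/ω_s¹ = 29/110
Stage 2: N_ring = 32 + 2·11 = 54
Stage 2: 32(ω_s−ω_c) = −54(ω_r−ω_c),  ω_s=0, ω_c=1
Stage 2: ω_r = 1 − (32/54)(0−1) = 43/27
  ⇒ ω_r²/ω_c² = 43/27
Coupling ω_c² = ω_c¹ ⇒ overall = 29/110 × 43/27 = 1247/2970

1247/2970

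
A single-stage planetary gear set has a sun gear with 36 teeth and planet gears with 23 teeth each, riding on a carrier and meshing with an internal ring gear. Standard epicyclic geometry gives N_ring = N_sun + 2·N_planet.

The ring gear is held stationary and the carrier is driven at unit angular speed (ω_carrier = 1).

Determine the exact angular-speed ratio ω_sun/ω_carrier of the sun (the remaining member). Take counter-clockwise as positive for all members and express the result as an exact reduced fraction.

59/18

N_ring = 36 + 2·23 = 82
36(ω_s−ω_c) = −82(ω_r−ω_c),  ω_r=0, ω_c=1
ω_s = 1 − (82/36)(0−1) = 59/18
ω_s/ω_c = 59/18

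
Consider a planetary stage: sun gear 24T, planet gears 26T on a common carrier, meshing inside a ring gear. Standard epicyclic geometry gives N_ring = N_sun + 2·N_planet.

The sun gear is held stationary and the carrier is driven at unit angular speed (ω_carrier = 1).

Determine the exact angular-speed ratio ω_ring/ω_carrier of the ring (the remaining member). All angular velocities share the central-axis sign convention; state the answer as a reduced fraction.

N_ring = 24 + 2·26 = 76
24(ω_s−ω_c) = −76(ω_r−ω_c),  ω_s=0, ω_c=1
ω_r = 1 − (24/76)(0−1) = 25/19
ω_r/ω_c = 25/19

25/19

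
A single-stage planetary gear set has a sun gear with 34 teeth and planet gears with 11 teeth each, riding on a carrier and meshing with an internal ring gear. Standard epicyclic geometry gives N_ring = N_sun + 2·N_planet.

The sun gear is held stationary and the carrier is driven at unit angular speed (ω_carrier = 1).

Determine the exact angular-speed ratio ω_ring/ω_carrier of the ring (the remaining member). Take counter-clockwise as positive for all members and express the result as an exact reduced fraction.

45/28

N_ring = 34 + 2·11 = 56
34(ω_s−ω_c) = −56(ω_r−ω_c),  ω_s=0, ω_c=1
ω_r = 1 − (34/56)(0−1) = 45/28
ω_r/ω_c = 45/28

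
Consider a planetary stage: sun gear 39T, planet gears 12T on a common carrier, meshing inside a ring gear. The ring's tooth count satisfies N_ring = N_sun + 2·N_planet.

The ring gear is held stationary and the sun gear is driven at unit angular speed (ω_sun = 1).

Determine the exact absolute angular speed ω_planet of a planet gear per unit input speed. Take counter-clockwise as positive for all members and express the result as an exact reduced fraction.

-13/8

N_ring = 39 + 2·12 = 63
39(ω_s−ω_c) = −63(ω_r−ω_c),  ω_r=0, ω_s=1
39(1−ω_c) = −63(0−ω_c)  ⇒  102ω_c = 39  ⇒  ω_c = 13/34
sun–planet: 39·(1−13/34) = −12·(ω_p−ω_c)  ⇒  ω_p−ω_c = −(39/12)·(21/34) = -273/136
ω_p = 13/34 − 273/136 = -13/8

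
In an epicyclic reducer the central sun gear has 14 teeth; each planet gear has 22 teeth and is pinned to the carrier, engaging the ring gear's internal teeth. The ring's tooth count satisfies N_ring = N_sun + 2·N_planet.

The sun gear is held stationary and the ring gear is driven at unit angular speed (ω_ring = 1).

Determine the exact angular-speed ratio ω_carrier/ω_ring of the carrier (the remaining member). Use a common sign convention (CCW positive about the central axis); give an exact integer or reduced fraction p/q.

N_ring = 14 + 2·22 = 58
14(ω_s−ω_c) = −58(ω_r−ω_c),  ω_s=0, ω_r=1
14(0−ω_c) = −58(1−ω_c)  ⇒  72ω_c = 58  ⇒  ω_c = 29/36
ω_c/ω_r = 29/36

29/36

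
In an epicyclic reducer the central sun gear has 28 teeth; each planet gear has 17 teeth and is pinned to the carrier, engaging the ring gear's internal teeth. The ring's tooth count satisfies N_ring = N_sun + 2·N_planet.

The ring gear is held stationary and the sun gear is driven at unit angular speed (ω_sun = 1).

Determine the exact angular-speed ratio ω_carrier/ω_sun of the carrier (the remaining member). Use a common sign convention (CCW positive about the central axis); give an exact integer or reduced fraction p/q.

N_ring = 28 + 2·17 = 62
28(ω_s−ω_c) = −62(ω_r−ω_c),  ω_r=0, ω_s=1
28(1−ω_c) = −62(0−ω_c)  ⇒  90ω_c = 28  ⇒  ω_c = 14/45
ω_c/ω_s = 14/45

14/45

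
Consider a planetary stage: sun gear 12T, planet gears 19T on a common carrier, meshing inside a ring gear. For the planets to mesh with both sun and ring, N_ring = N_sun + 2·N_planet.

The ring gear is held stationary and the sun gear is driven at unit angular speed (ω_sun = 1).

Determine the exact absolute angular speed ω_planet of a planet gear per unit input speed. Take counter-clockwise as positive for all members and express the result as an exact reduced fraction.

N_ring = 12 + 2·19 = 50
12(ω_s−ω_c) = −50(ω_r−ω_c),  ω_r=0, ω_s=1
12(1−ω_c) = −50(0−ω_c)  ⇒  62ω_c = 12  ⇒  ω_c = 6/31
sun–planet: 12·(1−6/31) = −19·(ω_p−ω_c)  ⇒  ω_p−ω_c = −(12/19)·(25/31) = -300/589
ω_p = 6/31 − 300/589 = -6/19

-6/19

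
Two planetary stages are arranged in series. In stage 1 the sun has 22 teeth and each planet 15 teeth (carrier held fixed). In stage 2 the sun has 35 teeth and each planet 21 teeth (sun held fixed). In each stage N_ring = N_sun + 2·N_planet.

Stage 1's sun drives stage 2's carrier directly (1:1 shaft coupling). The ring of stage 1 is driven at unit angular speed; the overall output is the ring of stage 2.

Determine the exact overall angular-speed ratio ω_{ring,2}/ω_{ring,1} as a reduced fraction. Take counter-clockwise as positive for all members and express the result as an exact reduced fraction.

-416/121

Stage 1: N_ring = 22 + 2·15 = 52
Stage 1: 22(ω_s−ω_c) = −52(ω_r−ω_c),  ω_c=0, ω_r=1
Stage 1: ω_s = 0 − (52/22)(1−0) = -26/11
  ⇒ ω_s¹/ω_r¹ = -26/11
Stage 2: N_ring = 35 + 2·21 = 77
Stage 2: 35(ω_s−ω_c) = −77(ω_r−ω_c),  ω_s=0, ω_c=1
Stage 2: ω_r = 1 − (35/77)(0−1) = 16/11
  ⇒ ω_r²/ω_c² = 16/11
Coupling ω_c² = ω_s¹ ⇒ overall = -26/11 × 16/11 = -416/121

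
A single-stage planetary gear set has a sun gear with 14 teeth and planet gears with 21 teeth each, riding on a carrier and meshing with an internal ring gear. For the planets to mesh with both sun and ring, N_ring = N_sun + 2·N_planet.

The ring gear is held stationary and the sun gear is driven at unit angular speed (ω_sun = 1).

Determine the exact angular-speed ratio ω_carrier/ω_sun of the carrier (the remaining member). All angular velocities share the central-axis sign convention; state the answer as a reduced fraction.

1/5

N_ring = 14 + 2·21 = 56
14(ω_s−ω_c) = −56(ω_r−ω_c),  ω_r=0, ω_s=1
14(1−ω_c) = −56(0−ω_c)  ⇒  70ω_c = 14  ⇒  ω_c = 1/5
ω_c/ω_s = 1/5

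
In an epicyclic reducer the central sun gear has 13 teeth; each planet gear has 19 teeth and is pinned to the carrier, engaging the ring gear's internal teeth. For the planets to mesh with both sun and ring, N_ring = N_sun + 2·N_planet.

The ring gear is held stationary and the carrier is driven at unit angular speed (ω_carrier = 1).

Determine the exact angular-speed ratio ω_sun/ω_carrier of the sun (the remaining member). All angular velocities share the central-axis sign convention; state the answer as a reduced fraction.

N_ring = 13 + 2·19 = 51
13(ω_s−ω_c) = −51(ω_r−ω_c),  ω_r=0, ω_c=1
ω_s = 1 − (51/13)(0−1) = 64/13
ω_s/ω_c = 64/13

64/13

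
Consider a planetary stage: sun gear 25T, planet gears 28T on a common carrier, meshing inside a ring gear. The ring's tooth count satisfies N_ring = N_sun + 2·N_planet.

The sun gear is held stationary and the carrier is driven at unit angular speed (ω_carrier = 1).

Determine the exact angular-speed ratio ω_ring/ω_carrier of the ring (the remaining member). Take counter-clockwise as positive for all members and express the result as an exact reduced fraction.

106/81

N_ring = 25 + 2·28 = 81
25(ω_s−ω_c) = −81(ω_r−ω_c),  ω_s=0, ω_c=1
ω_r = 1 − (25/81)(0−1) = 106/81
ω_r/ω_c = 106/81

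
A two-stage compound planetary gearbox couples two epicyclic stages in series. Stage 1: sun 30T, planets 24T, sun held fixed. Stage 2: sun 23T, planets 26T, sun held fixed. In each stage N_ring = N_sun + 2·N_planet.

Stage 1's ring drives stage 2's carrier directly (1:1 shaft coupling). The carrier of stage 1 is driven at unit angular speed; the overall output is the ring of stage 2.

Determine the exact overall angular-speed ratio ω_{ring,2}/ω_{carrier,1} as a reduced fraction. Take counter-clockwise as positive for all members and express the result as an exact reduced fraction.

Stage 1: N_ring = 30 + 2·24 = 78
Stage 1: 30(ω_s−ω_c) = −78(ω_r−ω_c),  ω_s=0, ω_c=1
Stage 1: ω_r = 1 − (30/78)(0−1) = 18/13
  ⇒ ω_r¹/ω_c¹ = 18/13
Stage 2: N_ring = 23 + 2·26 = 75
Stage 2: 23(ω_s−ω_c) = −75(ω_r−ω_c),  ω_s=0, ω_c=1
Stage 2: ω_r = 1 − (23/75)(0−1) = 98/75
  ⇒ ω_r²/ω_c² = 98/75
Coupling ω_c² = ω_r¹ ⇒ overall = 18/13 × 98/75 = 588/325

588/325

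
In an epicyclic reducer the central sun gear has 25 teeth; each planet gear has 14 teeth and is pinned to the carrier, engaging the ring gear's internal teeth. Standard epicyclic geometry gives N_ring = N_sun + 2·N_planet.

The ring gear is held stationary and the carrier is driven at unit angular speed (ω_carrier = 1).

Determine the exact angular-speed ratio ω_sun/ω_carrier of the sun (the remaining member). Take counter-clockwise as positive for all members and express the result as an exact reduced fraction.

N_ring = 25 + 2·14 = 53
25(ω_s−ω_c) = −53(ω_r−ω_c),  ω_r=0, ω_c=1
ω_s = 1 − (53/25)(0−1) = 78/25
ω_s/ω_c = 78/25

78/25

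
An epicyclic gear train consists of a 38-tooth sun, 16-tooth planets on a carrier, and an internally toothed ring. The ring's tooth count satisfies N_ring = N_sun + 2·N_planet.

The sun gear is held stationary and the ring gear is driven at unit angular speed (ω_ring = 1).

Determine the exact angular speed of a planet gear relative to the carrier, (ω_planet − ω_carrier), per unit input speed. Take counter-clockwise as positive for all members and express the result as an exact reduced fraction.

N_ring = 38 + 2·16 = 70
38(ω_s−ω_c) = −70(ω_r−ω_c),  ω_s=0, ω_r=1
38(0−ω_c) = −70(1−ω_c)  ⇒  108ω_c = 70  ⇒  ω_c = 35/54
sun–planet: 38·(0−35/54) = −16·(ω_p−ω_c)  ⇒  ω_p−ω_c = −(38/16)·(-35/54) = 665/432

665/432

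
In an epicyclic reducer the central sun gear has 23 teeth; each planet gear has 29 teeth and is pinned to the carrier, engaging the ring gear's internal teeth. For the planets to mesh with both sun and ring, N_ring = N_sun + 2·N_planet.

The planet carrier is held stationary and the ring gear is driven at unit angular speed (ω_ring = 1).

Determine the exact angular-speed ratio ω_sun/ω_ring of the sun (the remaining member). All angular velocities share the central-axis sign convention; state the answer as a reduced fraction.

N_ring = 23 + 2·29 = 81
23(ω_s−ω_c) = −81(ω_r−ω_c),  ω_c=0, ω_r=1
ω_s = 0 − (81/23)(1−0) = -81/23
ω_s/ω_r = -81/23

-81/23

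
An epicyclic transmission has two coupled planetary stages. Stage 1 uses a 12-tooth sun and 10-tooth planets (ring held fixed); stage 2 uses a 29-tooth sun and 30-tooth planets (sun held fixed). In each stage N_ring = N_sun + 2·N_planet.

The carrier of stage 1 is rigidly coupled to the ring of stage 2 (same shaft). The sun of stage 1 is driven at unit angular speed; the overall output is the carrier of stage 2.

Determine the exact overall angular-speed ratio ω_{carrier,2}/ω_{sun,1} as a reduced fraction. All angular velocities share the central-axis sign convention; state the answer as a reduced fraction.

Stage 1: N_ring = 12 + 2·10 = 32
Stage 1: 12(ω_s−ω_c) = −32(ω_r−ω_c),  ω_r=0, ω_s=1
Stage 1: 12(1−ω_c) = −32(0−ω_c)  ⇒  44ω_c = 12  ⇒  ω_c = 3/11
  ⇒ ω_c¹/ω_s¹ = 3/11
Stage 2: N_ring = 29 + 2·30 = 89
Stage 2: 29(ω_s−ω_c) = −89(ω_r−ω_c),  ω_s=0, ω_r=1
Stage 2: 29(0−ω_c) = −89(1−ω_c)  ⇒  118ω_c = 89  ⇒  ω_c = 89/118
  ⇒ ω_c²/ω_r² = 89/118
Coupling ω_r² = ω_c¹ ⇒ overall = 3/11 × 89/118 = 267/1298

267/1298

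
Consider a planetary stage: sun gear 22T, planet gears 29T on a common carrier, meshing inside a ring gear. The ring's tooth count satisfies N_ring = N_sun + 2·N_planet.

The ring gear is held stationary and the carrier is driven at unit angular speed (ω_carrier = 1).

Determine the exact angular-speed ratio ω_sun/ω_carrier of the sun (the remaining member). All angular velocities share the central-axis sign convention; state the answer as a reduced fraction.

N_ring = 22 + 2·29 = 80
22(ω_s−ω_c) = −80(ω_r−ω_c),  ω_r=0, ω_c=1
ω_s = 1 − (80/22)(0−1) = 51/11
ω_s/ω_c = 51/11

51/11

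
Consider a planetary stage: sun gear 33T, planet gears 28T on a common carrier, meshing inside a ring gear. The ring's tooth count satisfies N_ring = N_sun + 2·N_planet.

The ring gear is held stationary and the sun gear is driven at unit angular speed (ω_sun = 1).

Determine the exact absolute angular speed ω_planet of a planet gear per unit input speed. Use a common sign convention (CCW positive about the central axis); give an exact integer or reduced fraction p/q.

N_ring = 33 + 2·28 = 89
33(ω_s−ω_c) = −89(ω_r−ω_c),  ω_r=0, ω_s=1
33(1−ω_c) = −89(0−ω_c)  ⇒  122ω_c = 33  ⇒  ω_c = 33/122
sun–planet: 33·(1−33/122) = −28·(ω_p−ω_c)  ⇒  ω_p−ω_c = −(33/28)·(89/122) = -2937/3416
ω_p = 33/122 − 2937/3416 = -33/56

-33/56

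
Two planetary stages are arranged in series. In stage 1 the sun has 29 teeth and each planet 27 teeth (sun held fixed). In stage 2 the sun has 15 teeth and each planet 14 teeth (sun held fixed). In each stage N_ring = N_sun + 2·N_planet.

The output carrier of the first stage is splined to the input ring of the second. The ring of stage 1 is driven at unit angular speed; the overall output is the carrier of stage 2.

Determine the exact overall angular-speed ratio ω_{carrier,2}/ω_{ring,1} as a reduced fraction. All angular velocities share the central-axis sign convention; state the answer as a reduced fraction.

3569/6496

Stage 1: N_ring = 29 + 2·27 = 83
Stage 1: 29(ω_s−ω_c) = −83(ω_r−ω_c),  ω_s=0, ω_r=1
Stage 1: 29(0−ω_c) = −83(1−ω_c)  ⇒  112ω_c = 83  ⇒  ω_c = 83/112
  ⇒ ω_c¹/ω_r¹ = 83/112
Stage 2: N_ring = 15 + 2·14 = 43
Stage 2: 15(ω_s−ω_c) = −43(ω_r−ω_c),  ω_s=0, ω_r=1
Stage 2: 15(0−ω_c) = −43(1−ω_c)  ⇒  58ω_c = 43  ⇒  ω_c = 43/58
  ⇒ ω_c²/ω_r² = 43/58
Coupling ω_r² = ω_c¹ ⇒ overall = 83/112 × 43/58 = 3569/6496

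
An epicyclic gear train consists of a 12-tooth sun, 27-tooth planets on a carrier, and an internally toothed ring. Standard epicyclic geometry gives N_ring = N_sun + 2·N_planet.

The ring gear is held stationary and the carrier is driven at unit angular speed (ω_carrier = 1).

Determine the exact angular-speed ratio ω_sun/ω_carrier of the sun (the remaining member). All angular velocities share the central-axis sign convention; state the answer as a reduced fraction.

N_ring = 12 + 2·27 = 66
12(ω_s−ω_c) = −66(ω_r−ω_c),  ω_r=0, ω_c=1
ω_s = 1 − (66/12)(0−1) = 13/2
ω_s/ω_c = 13/2

13/2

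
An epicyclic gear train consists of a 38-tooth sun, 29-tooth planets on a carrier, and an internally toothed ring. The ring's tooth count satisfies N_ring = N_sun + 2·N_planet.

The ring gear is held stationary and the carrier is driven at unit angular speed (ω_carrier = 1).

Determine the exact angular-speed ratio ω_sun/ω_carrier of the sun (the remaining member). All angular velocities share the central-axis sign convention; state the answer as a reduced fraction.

67/19

N_ring = 38 + 2·29 = 96
38(ω_s−ω_c) = −96(ω_r−ω_c),  ω_r=0, ω_c=1
ω_s = 1 − (96/38)(0−1) = 67/19
ω_s/ω_c = 67/19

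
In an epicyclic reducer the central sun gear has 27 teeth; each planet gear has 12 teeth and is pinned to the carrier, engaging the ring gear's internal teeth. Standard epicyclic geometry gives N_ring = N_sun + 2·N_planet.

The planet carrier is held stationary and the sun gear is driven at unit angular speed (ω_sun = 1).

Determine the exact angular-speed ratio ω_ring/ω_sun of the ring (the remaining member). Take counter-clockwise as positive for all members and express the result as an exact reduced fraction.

-9/17

N_ring = 27 + 2·12 = 51
27(ω_s−ω_c) = −51(ω_r−ω_c),  ω_c=0, ω_s=1
ω_r = 0 − (27/51)(1−0) = -9/17
ω_r/ω_s = -9/17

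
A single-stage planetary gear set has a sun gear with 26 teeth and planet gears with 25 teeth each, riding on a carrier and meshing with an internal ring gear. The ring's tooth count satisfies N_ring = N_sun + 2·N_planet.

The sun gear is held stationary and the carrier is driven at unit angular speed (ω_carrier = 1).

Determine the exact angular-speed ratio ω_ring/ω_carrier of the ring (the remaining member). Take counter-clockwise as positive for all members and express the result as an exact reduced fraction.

51/38

N_ring = 26 + 2·25 = 76
26(ω_s−ω_c) = −76(ω_r−ω_c),  ω_s=0, ω_c=1
ω_r = 1 − (26/76)(0−1) = 51/38
ω_r/ω_c = 51/38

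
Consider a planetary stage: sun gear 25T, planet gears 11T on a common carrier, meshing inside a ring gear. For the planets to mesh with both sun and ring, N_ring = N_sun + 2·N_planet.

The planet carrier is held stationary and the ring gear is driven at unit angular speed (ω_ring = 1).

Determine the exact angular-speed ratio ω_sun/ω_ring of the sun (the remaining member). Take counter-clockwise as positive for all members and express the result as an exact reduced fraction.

-47/25

N_ring = 25 + 2·11 = 47
25(ω_s−ω_c) = −47(ω_r−ω_c),  ω_c=0, ω_r=1
ω_s = 0 − (47/25)(1−0) = -47/25
ω_s/ω_r = -47/25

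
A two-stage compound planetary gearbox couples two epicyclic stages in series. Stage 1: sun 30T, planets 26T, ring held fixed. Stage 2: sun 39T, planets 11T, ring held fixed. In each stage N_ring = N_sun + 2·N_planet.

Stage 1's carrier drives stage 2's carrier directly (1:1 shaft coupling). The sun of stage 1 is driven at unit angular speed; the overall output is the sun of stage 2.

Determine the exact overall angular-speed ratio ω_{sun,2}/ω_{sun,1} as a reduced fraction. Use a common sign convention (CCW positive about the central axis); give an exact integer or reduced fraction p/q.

125/182

Stage 1: N_ring = 30 + 2·26 = 82
Stage 1: 30(ω_s−ω_c) = −82(ω_r−ω_c),  ω_r=0, ω_s=1
Stage 1: 30(1−ω_c) = −82(0−ω_c)  ⇒  112ω_c = 30  ⇒  ω_c = 15/56
  ⇒ ω_c¹/ω_s¹ = 15/56
Stage 2: N_ring = 39 + 2·11 = 61
Stage 2: 39(ω_s−ω_c) = −61(ω_r−ω_c),  ω_r=0, ω_c=1
Stage 2: ω_s = 1 − (61/39)(0−1) = 100/39
  ⇒ ω_s²/ω_c² = 100/39
Coupling ω_c² = ω_c¹ ⇒ overall = 15/56 × 100/39 = 125/182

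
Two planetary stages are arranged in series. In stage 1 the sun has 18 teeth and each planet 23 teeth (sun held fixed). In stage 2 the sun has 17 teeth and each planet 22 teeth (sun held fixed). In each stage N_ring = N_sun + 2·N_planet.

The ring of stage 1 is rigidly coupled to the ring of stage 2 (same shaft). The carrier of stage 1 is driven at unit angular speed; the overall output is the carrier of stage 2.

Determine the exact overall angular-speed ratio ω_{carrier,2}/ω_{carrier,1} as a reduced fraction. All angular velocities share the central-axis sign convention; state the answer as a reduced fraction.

Stage 1: N_ring = 18 + 2·23 = 64
Stage 1: 18(ω_s−ω_c) = −64(ω_r−ω_c),  ω_s=0, ω_c=1
Stage 1: ω_r = 1 − (18/64)(0−1) = 41/32
  ⇒ ω_r¹/ω_c¹ = 41/32
Stage 2: N_ring = 17 + 2·22 = 61
Stage 2: 17(ω_s−ω_c) = −61(ω_r−ω_c),  ω_s=0, ω_r=1
Stage 2: 17(0−ω_c) = −61(1−ω_c)  ⇒  78ω_c = 61  ⇒  ω_c = 61/78
  ⇒ ω_c²/ω_r² = 61/78
Coupling ω_r² = ω_r¹ ⇒ overall = 41/32 × 61/78 = 2501/2496

2501/2496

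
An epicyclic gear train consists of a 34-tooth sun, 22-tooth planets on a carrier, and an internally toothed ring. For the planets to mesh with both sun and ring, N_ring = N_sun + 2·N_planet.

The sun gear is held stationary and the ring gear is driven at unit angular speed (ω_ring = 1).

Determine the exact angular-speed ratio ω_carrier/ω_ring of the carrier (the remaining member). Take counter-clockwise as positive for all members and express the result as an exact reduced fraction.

N_ring = 34 + 2·22 = 78
34(ω_s−ω_c) = −78(ω_r−ω_c),  ω_s=0, ω_r=1
34(0−ω_c) = −78(1−ω_c)  ⇒  112ω_c = 78  ⇒  ω_c = 39/56
ω_c/ω_r = 39/56

39/56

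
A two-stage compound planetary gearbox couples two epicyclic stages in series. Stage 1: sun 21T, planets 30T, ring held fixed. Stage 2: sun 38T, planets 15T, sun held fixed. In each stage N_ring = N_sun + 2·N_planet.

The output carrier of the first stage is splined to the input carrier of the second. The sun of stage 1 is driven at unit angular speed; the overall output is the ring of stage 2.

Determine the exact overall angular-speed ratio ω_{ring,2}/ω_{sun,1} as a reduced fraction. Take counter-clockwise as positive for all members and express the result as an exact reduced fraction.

371/1156

Stage 1: N_ring = 21 + 2·30 = 81
Stage 1: 21(ω_s−ω_c) = −81(ω_r−ω_c),  ω_r=0, ω_s=1
Stage 1: 21(1−ω_c) = −81(0−ω_c)  ⇒  102ω_c = 21  ⇒  ω_c = 7/34
  ⇒ ω_c¹/ω_s¹ = 7/34
Stage 2: N_ring = 38 + 2·15 = 68
Stage 2: 38(ω_s−ω_c) = −68(ω_r−ω_c),  ω_s=0, ω_c=1
Stage 2: ω_r = 1 − (38/68)(0−1) = 53/34
  ⇒ ω_r²/ω_c² = 53/34
Coupling ω_c² = ω_c¹ ⇒ overall = 7/34 × 53/34 = 371/1156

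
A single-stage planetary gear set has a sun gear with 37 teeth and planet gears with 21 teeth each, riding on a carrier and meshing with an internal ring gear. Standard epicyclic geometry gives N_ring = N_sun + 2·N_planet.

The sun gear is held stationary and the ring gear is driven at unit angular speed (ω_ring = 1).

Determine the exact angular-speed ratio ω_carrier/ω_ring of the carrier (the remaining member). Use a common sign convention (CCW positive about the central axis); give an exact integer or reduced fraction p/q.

79/116

N_ring = 37 + 2·21 = 79
37(ω_s−ω_c) = −79(ω_r−ω_c),  ω_s=0, ω_r=1
37(0−ω_c) = −79(1−ω_c)  ⇒  116ω_c = 79  ⇒  ω_c = 79/116
ω_c/ω_r = 79/116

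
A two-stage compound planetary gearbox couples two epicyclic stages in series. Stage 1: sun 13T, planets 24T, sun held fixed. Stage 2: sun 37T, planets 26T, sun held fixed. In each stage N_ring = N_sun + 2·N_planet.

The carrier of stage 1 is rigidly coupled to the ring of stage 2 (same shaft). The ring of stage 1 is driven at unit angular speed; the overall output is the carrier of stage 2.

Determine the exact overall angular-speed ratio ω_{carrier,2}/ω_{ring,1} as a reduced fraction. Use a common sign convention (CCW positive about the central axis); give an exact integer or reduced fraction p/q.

Stage 1: N_ring = 13 + 2·24 = 61
Stage 1: 13(ω_s−ω_c) = −61(ω_r−ω_c),  ω_s=0, ω_r=1
Stage 1: 13(0−ω_c) = −61(1−ω_c)  ⇒  74ω_c = 61  ⇒  ω_c = 61/74
  ⇒ ω_c¹/ω_r¹ = 61/74
Stage 2: N_ring = 37 + 2·26 = 89
Stage 2: 37(ω_s−ω_c) = −89(ω_r−ω_c),  ω_s=0, ω_r=1
Stage 2: 37(0−ω_c) = −89(1−ω_c)  ⇒  126ω_c = 89  ⇒  ω_c = 89/126
  ⇒ ω_c²/ω_r² = 89/126
Coupling ω_r² = ω_c¹ ⇒ overall = 61/74 × 89/126 = 5429/9324

5429/9324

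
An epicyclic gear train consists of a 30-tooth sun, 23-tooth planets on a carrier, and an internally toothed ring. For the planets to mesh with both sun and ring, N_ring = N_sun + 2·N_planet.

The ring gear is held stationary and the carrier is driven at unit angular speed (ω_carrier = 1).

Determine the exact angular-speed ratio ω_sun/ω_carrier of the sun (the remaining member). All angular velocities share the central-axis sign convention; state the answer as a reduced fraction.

N_ring = 30 + 2·23 = 76
30(ω_s−ω_c) = −76(ω_r−ω_c),  ω_r=0, ω_c=1
ω_s = 1 − (76/30)(0−1) = 53/15
ω_s/ω_c = 53/15

53/15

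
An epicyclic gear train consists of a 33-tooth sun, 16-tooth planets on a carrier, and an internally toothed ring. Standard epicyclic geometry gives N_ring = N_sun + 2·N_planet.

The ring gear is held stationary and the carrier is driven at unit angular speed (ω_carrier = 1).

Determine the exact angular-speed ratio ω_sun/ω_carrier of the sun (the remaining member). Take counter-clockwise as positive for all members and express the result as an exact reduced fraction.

98/33

N_ring = 33 + 2·16 = 65
33(ω_s−ω_c) = −65(ω_r−ω_c),  ω_r=0, ω_c=1
ω_s = 1 − (65/33)(0−1) = 98/33
ω_s/ω_c = 98/33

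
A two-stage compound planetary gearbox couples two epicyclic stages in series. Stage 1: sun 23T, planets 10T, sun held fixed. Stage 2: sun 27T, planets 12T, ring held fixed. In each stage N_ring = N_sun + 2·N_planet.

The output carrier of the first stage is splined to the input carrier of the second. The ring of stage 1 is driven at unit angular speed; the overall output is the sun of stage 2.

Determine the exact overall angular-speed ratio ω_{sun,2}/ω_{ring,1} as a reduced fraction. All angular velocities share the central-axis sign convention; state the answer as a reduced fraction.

559/297

Stage 1: N_ring = 23 + 2·10 = 43
Stage 1: 23(ω_s−ω_c) = −43(ω_r−ω_c),  ω_s=0, ω_r=1
Stage 1: 23(0−ω_c) = −43(1−ω_c)  ⇒  66ω_c = 43  ⇒  ω_c = 43/66
  ⇒ ω_c¹/ω_r¹ = 43/66
Stage 2: N_ring = 27 + 2·12 = 51
Stage 2: 27(ω_s−ω_c) = −51(ω_r−ω_c),  ω_r=0, ω_c=1
Stage 2: ω_s = 1 − (51/27)(0−1) = 26/9
  ⇒ ω_s²/ω_c² = 26/9
Coupling ω_c² = ω_c¹ ⇒ overall = 43/66 × 26/9 = 559/297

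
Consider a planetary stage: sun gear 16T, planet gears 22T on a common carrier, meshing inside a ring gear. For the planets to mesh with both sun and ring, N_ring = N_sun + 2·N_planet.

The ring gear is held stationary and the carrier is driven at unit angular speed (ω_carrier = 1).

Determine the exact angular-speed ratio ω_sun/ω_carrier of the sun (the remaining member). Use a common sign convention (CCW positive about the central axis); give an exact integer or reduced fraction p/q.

N_ring = 16 + 2·22 = 60
16(ω_s−ω_c) = −60(ω_r−ω_c),  ω_r=0, ω_c=1
ω_s = 1 − (60/16)(0−1) = 19/4
ω_s/ω_c = 19/4

19/4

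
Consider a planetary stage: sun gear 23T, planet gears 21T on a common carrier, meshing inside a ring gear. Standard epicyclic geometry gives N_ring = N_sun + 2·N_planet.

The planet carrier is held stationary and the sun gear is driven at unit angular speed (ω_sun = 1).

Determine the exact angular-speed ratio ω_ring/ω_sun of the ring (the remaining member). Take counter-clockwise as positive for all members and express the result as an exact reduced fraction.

-23/65

N_ring = 23 + 2·21 = 65
23(ω_s−ω_c) = −65(ω_r−ω_c),  ω_c=0, ω_s=1
ω_r = 0 − (23/65)(1−0) = -23/65
ω_r/ω_s = -23/65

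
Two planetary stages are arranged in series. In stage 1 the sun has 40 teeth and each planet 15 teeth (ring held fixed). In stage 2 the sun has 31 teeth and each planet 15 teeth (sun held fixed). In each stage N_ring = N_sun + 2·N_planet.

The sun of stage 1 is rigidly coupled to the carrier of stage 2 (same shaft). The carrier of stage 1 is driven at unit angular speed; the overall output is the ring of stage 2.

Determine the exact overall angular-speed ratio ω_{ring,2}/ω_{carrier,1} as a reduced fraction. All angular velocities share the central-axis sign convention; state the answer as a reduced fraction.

Stage 1: N_ring = 40 + 2·15 = 70
Stage 1: 40(ω_s−ω_c) = −70(ω_r−ω_c),  ω_r=0, ω_c=1
Stage 1: ω_s = 1 − (70/40)(0−1) = 11/4
  ⇒ ω_s¹/ω_c¹ = 11/4
Stage 2: N_ring = 31 + 2·15 = 61
Stage 2: 31(ω_s−ω_c) = −61(ω_r−ω_c),  ω_s=0, ω_c=1
Stage 2: ω_r = 1 − (31/61)(0−1) = 92/61
  ⇒ ω_r²/ω_c² = 92/61
Coupling ω_c² = ω_s¹ ⇒ overall = 11/4 × 92/61 = 253/61

253/61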